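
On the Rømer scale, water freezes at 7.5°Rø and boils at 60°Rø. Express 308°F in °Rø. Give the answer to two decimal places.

First in Celsius: (308 - 32) × 5/9 = 153.3333°C.
Linearly onto the Rømer scale: 7.5 + (153.3333 / 100) × (60 - 7.5) = 88.00°Rø.

88.00°Rø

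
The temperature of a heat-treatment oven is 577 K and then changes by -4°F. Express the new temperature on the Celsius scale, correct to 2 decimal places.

301.63°C

Initial temperature in Celsius: 577 - 273.15 = 303.8500°C.
The 4°F change is an interval, so only the factor 5/9 applies: -4 × 5/9 = -2.2222°C.
Final Celsius temperature: 303.8500 - 2.2222 = 301.6278°C.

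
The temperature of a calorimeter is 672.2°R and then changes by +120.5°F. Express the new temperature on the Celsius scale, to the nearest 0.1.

167.2°C

Initial temperature in Celsius: (672.2 - 491.67) × 5/9 = 100.2944°C.
The 120.5°F change is an interval, so only the factor 5/9 applies: +120.5 × 5/9 = +66.9444°C.
Final Celsius temperature: 100.2944 + 66.9444 = 167.2389°C.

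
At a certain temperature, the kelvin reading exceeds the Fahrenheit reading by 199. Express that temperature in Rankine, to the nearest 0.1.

Let x be the kelvin reading; then the Fahrenheit reading is 1.8·x - 459.67.
(1.8·x - 459.67) - x = -199  ⇒  (0.8)·x = 260.67  ⇒  x = 325.8375 K.
In Celsius: 325.8375 - 273.15 = 52.6875°C.
In Rankine: 52.6875 × 1.8 + 491.67 = 586.5°R.

586.5°R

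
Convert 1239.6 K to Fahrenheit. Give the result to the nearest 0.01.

In Celsius: 1239.6 - 273.15 = 966.4500°C.
In Fahrenheit: 966.4500 × 1.8 + 32 = 1771.61°F.

1771.61°F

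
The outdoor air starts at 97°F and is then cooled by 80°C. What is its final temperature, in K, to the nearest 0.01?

Initial temperature in Celsius: (97 - 32) × 5/9 = 36.1111°C.
Final Celsius temperature: 36.1111 - 80.0000 = -43.8889°C.
In kelvin: -43.8889 + 273.15 = 229.26 K.

229.26 K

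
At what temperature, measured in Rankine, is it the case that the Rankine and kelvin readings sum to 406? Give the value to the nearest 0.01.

Let R be the Rankine reading. The kelvin reading is K = 5/9·R.
Require R + K = 406: (14/9)·R = 406.
R = (406) / (14/9) = 261.00.

261.00°R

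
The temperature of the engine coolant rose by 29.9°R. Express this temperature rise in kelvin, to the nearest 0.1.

16.6 K

For a temperature interval the offset drops out; only the factor 5/9 applies.
29.9 × 5/9 = 16.6.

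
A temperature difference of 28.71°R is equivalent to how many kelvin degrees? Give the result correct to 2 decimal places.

15.95 K

For a temperature interval the offset drops out; only the factor 5/9 applies.
28.71 × 5/9 = 15.95.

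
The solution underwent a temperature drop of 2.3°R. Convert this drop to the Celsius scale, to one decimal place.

1.3°C

An interval of 1°R corresponds to 5/9°C.
2.3 × 5/9 = 1.3.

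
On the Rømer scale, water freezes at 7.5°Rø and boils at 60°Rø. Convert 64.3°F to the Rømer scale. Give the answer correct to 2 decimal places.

16.92°Rø

First in Celsius: (64.3 - 32) × 5/9 = 17.9444°C.
Linearly onto the Rømer scale: 7.5 + (17.9444 / 100) × (60 - 7.5) = 16.92°Rø.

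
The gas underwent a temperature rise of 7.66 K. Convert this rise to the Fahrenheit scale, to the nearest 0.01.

13.79°F

An interval of 1 K corresponds to 1.8°F.
7.66 × 1.8 = 13.79.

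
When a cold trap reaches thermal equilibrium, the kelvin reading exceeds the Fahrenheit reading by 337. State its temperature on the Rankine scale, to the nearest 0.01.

276.01°R

Let x be the kelvin reading; then the Fahrenheit reading is 1.8·x - 459.67.
(1.8·x - 459.67) - x = -337  ⇒  (0.8)·x = 122.67  ⇒  x = 153.3375 K.
In Celsius: 153.3375 - 273.15 = -119.8125°C.
In Rankine: -119.8125 × 1.8 + 491.67 = 276.01°R.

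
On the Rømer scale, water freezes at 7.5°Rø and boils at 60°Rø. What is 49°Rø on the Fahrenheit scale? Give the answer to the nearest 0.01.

Linear interpolation between the fixed points: C = (49 - 7.5) × 100 / (60 - 7.5) = 79.0476°C.
Then 79.0476 × 1.8 + 32 = 174.29°F.

174.29°F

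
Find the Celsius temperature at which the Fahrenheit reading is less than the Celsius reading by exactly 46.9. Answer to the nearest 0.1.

Let C be the Celsius reading. The Fahrenheit reading is F = 1.8·C + 32.
Require F - C = -46.9: (0.8)·C + 32 = -46.9.
C = (-46.9 - 32) / (0.8) = -98.6.

-98.6°C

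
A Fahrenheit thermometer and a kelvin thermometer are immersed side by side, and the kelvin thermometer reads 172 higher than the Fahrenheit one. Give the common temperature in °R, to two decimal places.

647.26°R

Let x be the Fahrenheit reading; then the kelvin reading is 5/9·x + 255.372.
(5/9·x + 255.372) - x = 172  ⇒  (-4/9)·x = -83.3722  ⇒  x = 187.5875°F.
In Celsius: (187.5875 - 32) × 5/9 = 86.4375°C.
In Rankine: 86.4375 × 1.8 + 491.67 = 647.26°R.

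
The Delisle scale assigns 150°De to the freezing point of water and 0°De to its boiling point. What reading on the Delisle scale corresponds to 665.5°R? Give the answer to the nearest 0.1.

First in Celsius: (665.5 - 491.67) × 5/9 = 96.5722°C.
Linearly onto the Delisle scale: 150 + (96.5722 / 100) × (0 - 150) = 5.1°De.

5.1°De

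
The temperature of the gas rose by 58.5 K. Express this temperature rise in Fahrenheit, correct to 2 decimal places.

Only the scale ratio 1.8 matters for a change in temperature.
58.5 × 1.8 = 105.30.

105.30°F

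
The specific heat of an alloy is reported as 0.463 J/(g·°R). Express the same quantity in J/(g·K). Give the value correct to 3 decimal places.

0.833 J/(g·K)

Since only a temperature interval is involved, the additive offset between the scales drops out.
A change of 1 K is a change of 1.8°R, so per K the value is 0.463 × 1.8 = 0.833.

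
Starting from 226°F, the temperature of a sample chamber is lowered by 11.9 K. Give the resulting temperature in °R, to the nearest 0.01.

664.25°R

Initial temperature in Celsius: (226 - 32) × 5/9 = 107.7778°C.
The 11.9 K change is an interval; Kelvin and Celsius degrees are the same size, so ΔC = -11.9°C.
Final Celsius temperature: 107.7778 - 11.9000 = 95.8778°C.
In Rankine: 95.8778 × 1.8 + 491.67 = 664.25°R.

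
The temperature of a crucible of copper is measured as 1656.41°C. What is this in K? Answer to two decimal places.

In kelvin: 1656.4100 + 273.15 = 1929.56 K.

1929.56 K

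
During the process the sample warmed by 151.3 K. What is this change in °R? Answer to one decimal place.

272.3°R

An interval of 1 K corresponds to 1.8°R.
151.3 × 1.8 = 272.3.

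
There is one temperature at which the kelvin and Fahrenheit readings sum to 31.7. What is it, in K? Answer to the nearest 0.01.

Let K be the kelvin reading. The Fahrenheit reading is F = 1.8·K - 459.67.
Require K + F = 31.7: (2.8)·K - 459.67 = 31.7.
K = (31.7 + 459.67) / (2.8) = 175.49.

175.49 K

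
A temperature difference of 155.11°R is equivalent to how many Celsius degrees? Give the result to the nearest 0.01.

86.17°C

Only the scale ratio 5/9 matters for a change in temperature.
155.11 × 5/9 = 86.17.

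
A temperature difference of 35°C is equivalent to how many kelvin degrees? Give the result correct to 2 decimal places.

Celsius and kelvin degrees are the same size, so the interval is unchanged: 35.00.

35.00 K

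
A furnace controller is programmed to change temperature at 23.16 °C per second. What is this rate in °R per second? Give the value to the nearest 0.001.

41.688 °R/second

The quantity depends on a temperature interval, so only the ratio of degree sizes applies; the offset between the scales is irrelevant.
A change of 1°C is a change of 1.8°R, so 23.16 × 1.8 = 41.688.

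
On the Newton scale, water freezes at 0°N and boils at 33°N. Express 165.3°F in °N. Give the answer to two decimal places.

First in Celsius: (165.3 - 32) × 5/9 = 74.0556°C.
Linearly onto the Newton scale: 0 + (74.0556 / 100) × (33 - 0) = 24.44°N.

24.44°N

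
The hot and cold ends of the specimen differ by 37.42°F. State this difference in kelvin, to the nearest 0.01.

Only the scale ratio 5/9 matters for a change in temperature.
37.42 × 5/9 = 20.79.

20.79 K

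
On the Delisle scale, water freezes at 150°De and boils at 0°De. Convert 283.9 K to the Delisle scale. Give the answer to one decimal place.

133.9°De

First in Celsius: 283.9 - 273.15 = 10.7500°C.
Linearly onto the Delisle scale: 150 + (10.7500 / 100) × (0 - 150) = 133.9°De.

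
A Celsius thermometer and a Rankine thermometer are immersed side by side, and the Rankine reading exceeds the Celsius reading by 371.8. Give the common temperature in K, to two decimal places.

Let x be the Celsius reading; then the Rankine reading is 1.8·x + 491.67.
(1.8·x + 491.67) - x = 371.8  ⇒  (0.8)·x = -119.87  ⇒  x = -149.8375°C.
In kelvin: -149.8375 + 273.15 = 123.31 K.

123.31 K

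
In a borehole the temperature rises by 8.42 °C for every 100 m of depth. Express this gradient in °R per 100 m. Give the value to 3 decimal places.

15.156 °R/100 m

Since only a temperature interval is involved, the additive offset between the scales drops out.
A change of 1°C is a change of 1.8°R, so 8.42 × 1.8 = 15.156.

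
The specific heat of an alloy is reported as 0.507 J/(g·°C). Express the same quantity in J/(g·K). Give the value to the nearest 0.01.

0.51 J/(g·K)

Since only a temperature interval is involved, the additive offset between the scales drops out.
A change of 1 K is a change of 1°C, so per K the value is 0.507 × 1 = 0.51.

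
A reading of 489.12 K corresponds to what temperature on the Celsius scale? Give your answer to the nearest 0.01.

215.97°C

In Celsius: 489.12 - 273.15 = 215.9700°C.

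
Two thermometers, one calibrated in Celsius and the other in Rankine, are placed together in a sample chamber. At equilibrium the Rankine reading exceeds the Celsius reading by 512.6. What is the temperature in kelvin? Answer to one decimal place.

Let x be the Celsius reading; then the Rankine reading is 1.8·x + 491.67.
(1.8·x + 491.67) - x = 512.6  ⇒  (0.8)·x = 20.93  ⇒  x = 26.1625°C.
In kelvin: 26.1625 + 273.15 = 299.3 K.

299.3 K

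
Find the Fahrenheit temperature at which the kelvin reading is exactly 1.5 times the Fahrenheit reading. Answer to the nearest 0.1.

270.4°F

Let F be the Fahrenheit reading. The kelvin reading is K = 5/9·F + 255.372.
Require K = 1.5·F: 5/9·F + 255.372 = 1.5·F.
(-17/18)·F = -255.372  ⇒  F = 270.4.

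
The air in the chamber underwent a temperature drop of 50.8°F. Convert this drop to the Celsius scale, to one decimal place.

For a temperature interval the offset drops out; only the factor 5/9 applies.
50.8 × 5/9 = 28.2.

28.2°C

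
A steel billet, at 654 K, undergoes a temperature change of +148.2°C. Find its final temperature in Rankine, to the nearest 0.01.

Initial temperature in Celsius: 654 - 273.15 = 380.8500°C.
Final Celsius temperature: 380.8500 + 148.2000 = 529.0500°C.
In Rankine: 529.0500 × 1.8 + 491.67 = 1443.96°R.

1443.96°R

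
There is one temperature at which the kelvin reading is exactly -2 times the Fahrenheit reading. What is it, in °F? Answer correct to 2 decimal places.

Let F be the Fahrenheit reading. The kelvin reading is K = 5/9·F + 255.372.
Require K = -2·F: 5/9·F + 255.372 = -2·F.
(23/9)·F = -255.372  ⇒  F = -99.93.

-99.93°F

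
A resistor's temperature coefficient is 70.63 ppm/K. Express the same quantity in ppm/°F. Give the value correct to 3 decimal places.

The quantity depends on a temperature interval, so only the ratio of degree sizes applies; the offset between the scales is irrelevant.
A change of 1°F is a change of 5/9 K, so per °F the value is 70.63 × 5/9 = 39.239.

39.239 ppm/°F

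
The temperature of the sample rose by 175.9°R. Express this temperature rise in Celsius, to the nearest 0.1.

97.7°C

For a temperature interval the offset drops out; only the factor 5/9 applies.
175.9 × 5/9 = 97.7.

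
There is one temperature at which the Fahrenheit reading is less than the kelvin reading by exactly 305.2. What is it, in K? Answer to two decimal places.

Let K be the kelvin reading. The Fahrenheit reading is F = 1.8·K - 459.67.
Require F - K = -305.2: (0.8)·K - 459.67 = -305.2.
K = (-305.2 + 459.67) / (0.8) = 193.09.

193.09 K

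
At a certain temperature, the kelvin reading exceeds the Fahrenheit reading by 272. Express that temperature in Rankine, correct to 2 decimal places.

Let x be the Fahrenheit reading; then the kelvin reading is 5/9·x + 255.372.
(5/9·x + 255.372) - x = 272  ⇒  (-4/9)·x = 16.6278  ⇒  x = -37.4125°F.
In Celsius: (-37.4125 - 32) × 5/9 = -38.5625°C.
In Rankine: -38.5625 × 1.8 + 491.67 = 422.26°R.

422.26°R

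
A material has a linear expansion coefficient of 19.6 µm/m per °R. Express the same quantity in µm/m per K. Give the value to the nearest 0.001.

Since only a temperature interval is involved, the additive offset between the scales drops out.
A change of 1 K is a change of 1.8°R, so per K the value is 19.6 × 1.8 = 35.280.

35.280 µm/m per K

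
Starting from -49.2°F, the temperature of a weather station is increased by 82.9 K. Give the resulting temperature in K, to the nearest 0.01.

Initial temperature in Celsius: (-49.2 - 32) × 5/9 = -45.1111°C.
The 82.9 K change is an interval; Kelvin and Celsius degrees are the same size, so ΔC = +82.9°C.
Final Celsius temperature: -45.1111 + 82.9000 = 37.7889°C.
In kelvin: 37.7889 + 273.15 = 310.94 K.

310.94 K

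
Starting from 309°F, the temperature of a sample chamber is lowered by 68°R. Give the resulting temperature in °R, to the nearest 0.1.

Initial temperature in Celsius: (309 - 32) × 5/9 = 153.8889°C.
The 68°R change is an interval, so only the factor 5/9 applies: -68 × 5/9 = -37.7778°C.
Final Celsius temperature: 153.8889 - 37.7778 = 116.1111°C.
In Rankine: 116.1111 × 1.8 + 491.67 = 700.7°R.

700.7°R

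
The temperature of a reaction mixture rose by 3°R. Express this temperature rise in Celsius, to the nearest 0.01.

For a temperature interval the offset drops out; only the factor 5/9 applies.
3 × 5/9 = 1.67.

1.67°C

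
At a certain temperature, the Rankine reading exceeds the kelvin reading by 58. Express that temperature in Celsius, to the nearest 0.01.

Let x be the kelvin reading; then the Rankine reading is 1.8·x.
(1.8·x) - x = 58  ⇒  (0.8)·x = 58  ⇒  x = 72.5000 K.
In Celsius: 72.5 - 273.15 = -200.65°C.

-200.65°C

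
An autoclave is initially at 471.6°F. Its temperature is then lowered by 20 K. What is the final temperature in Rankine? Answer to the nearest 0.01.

Initial temperature in Celsius: (471.6 - 32) × 5/9 = 244.2222°C.
The 20 K change is an interval; Kelvin and Celsius degrees are the same size, so ΔC = -20°C.
Final Celsius temperature: 244.2222 - 20.0000 = 224.2222°C.
In Rankine: 224.2222 × 1.8 + 491.67 = 895.27°R.

895.27°R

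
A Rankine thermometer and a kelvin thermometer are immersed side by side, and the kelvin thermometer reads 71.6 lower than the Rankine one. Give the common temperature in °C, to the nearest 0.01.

-183.65°C

Let x be the Rankine reading; then the kelvin reading is 5/9·x.
(5/9·x) - x = -71.6  ⇒  (-4/9)·x = -71.6  ⇒  x = 161.1000°R.
In Celsius: (161.1 - 491.67) × 5/9 = -183.65°C.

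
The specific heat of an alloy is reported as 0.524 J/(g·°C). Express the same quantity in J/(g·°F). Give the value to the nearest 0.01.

0.29 J/(g·°F)

Since only a temperature interval is involved, the additive offset between the scales drops out.
A change of 1°F is a change of 5/9°C, so per °F the value is 0.524 × 5/9 = 0.29.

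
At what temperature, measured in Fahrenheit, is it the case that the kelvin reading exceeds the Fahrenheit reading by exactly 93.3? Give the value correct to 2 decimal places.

Let F be the Fahrenheit reading. The kelvin reading is K = 5/9·F + 255.372.
Require K - F = 93.3: (-4/9)·F + 255.372 = 93.3.
F = (93.3 - 255.372) / (-4/9) = 364.66.

364.66°F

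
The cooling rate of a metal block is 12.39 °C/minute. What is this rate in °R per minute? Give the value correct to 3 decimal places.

22.302 °R/minute

Since only a temperature interval is involved, the additive offset between the scales drops out.
A change of 1°C is a change of 1.8°R, so 12.39 × 1.8 = 22.302.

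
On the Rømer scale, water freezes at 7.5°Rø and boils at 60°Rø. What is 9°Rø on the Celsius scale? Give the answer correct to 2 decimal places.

Linear interpolation between the fixed points: C = (9 - 7.5) × 100 / (60 - 7.5) = 2.8571°C.

2.86°C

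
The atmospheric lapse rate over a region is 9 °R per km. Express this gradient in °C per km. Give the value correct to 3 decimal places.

5.000 °C/km

Since only a temperature interval is involved, the additive offset between the scales drops out.
A change of 1°R is a change of 5/9°C, so 9 × 5/9 = 5.000.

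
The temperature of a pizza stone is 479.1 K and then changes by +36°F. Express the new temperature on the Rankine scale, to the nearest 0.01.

898.38°R

Initial temperature in Celsius: 479.1 - 273.15 = 205.9500°C.
The 36°F change is an interval, so only the factor 5/9 applies: +36 × 5/9 = +20.0000°C.
Final Celsius temperature: 205.9500 + 20.0000 = 225.9500°C.
In Rankine: 225.9500 × 1.8 + 491.67 = 898.38°R.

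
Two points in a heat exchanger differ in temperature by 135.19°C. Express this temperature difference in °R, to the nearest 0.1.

Only the scale ratio 1.8 matters for a change in temperature.
135.19 × 1.8 = 243.3.

243.3°R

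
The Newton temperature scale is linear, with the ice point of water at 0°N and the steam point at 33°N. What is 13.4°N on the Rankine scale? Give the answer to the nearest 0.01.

Linear interpolation between the fixed points: C = (13.4 - 0) × 100 / (33 - 0) = 40.6061°C.
Then 40.6061 × 1.8 + 491.67 = 564.76°R.

564.76°R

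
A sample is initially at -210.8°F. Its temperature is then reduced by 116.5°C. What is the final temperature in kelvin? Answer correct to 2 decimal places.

Initial temperature in Celsius: (-210.8 - 32) × 5/9 = -134.8889°C.
Final Celsius temperature: -134.8889 - 116.5000 = -251.3889°C.
In kelvin: -251.3889 + 273.15 = 21.76 K.

21.76 K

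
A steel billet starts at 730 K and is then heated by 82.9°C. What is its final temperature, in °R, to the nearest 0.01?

1463.22°R

Initial temperature in Celsius: 730 - 273.15 = 456.8500°C.
Final Celsius temperature: 456.8500 + 82.9000 = 539.7500°C.
In Rankine: 539.7500 × 1.8 + 491.67 = 1463.22°R.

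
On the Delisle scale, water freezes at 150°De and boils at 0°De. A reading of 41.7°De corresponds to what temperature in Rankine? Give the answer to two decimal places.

Linear interpolation between the fixed points: C = (41.7 - 150) × 100 / (0 - 150) = 72.2000°C.
Then 72.2000 × 1.8 + 491.67 = 621.63°R.

621.63°R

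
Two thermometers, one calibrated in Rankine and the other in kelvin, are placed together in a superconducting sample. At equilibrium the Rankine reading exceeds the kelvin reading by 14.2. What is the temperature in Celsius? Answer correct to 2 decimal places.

Let x be the Rankine reading; then the kelvin reading is 5/9·x.
(5/9·x) - x = -14.2  ⇒  (-4/9)·x = -14.2  ⇒  x = 31.9500°R.
In Celsius: (31.95 - 491.67) × 5/9 = -255.40°C.

-255.40°C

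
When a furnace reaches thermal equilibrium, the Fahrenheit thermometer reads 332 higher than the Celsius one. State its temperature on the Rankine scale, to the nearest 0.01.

1166.67°R

Let x be the Celsius reading; then the Fahrenheit reading is 1.8·x + 32.
(1.8·x + 32) - x = 332  ⇒  (0.8)·x = 300  ⇒  x = 375.0000°C.
In Rankine: 375.0000 × 1.8 + 491.67 = 1166.67°R.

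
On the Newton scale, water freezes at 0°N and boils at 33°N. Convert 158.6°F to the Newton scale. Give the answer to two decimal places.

First in Celsius: (158.6 - 32) × 5/9 = 70.3333°C.
Linearly onto the Newton scale: 0 + (70.3333 / 100) × (33 - 0) = 23.21°N.

23.21°N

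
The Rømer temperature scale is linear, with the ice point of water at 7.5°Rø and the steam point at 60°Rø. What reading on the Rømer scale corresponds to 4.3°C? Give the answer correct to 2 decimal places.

9.76°Rø

Linearly onto the Rømer scale: 7.5 + (4.3000 / 100) × (60 - 7.5) = 9.76°Rø.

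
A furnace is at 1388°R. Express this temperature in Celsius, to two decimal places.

497.96°C

In Celsius: (1388 - 491.67) × 5/9 = 497.9611°C.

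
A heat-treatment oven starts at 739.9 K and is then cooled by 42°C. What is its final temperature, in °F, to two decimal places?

Initial temperature in Celsius: 739.9 - 273.15 = 466.7500°C.
Final Celsius temperature: 466.7500 - 42.0000 = 424.7500°C.
In Fahrenheit: 424.7500 × 1.8 + 32 = 796.55°F.

796.55°F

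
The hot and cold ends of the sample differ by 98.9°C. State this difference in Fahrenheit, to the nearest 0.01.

178.02°F

Only the scale ratio 1.8 matters for a change in temperature.
98.9 × 1.8 = 178.02.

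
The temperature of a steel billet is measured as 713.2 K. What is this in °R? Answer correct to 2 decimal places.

In Celsius: 713.2 - 273.15 = 440.0500°C.
In Rankine: 440.0500 × 1.8 + 491.67 = 1283.76°R.

1283.76°R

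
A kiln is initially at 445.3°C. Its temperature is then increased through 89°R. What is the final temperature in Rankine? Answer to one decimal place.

1382.2°R

The 89°R change is an interval, so only the factor 5/9 applies: +89 × 5/9 = +49.4444°C.
Final Celsius temperature: 445.3000 + 49.4444 = 494.7444°C.
In Rankine: 494.7444 × 1.8 + 491.67 = 1382.2°R.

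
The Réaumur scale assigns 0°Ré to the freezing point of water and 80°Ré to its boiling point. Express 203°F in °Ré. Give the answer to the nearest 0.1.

First in Celsius: (203 - 32) × 5/9 = 95.0000°C.
Linearly onto the Réaumur scale: 0 + (95.0000 / 100) × (80 - 0) = 76.0°Ré.

76.0°Ré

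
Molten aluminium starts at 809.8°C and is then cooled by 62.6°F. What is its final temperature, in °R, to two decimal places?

The 62.6°F change is an interval, so only the factor 5/9 applies: -62.6 × 5/9 = -34.7778°C.
Final Celsius temperature: 809.8000 - 34.7778 = 775.0222°C.
In Rankine: 775.0222 × 1.8 + 491.67 = 1886.71°R.

1886.71°R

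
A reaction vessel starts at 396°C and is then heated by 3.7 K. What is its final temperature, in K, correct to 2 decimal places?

The 3.7 K change is an interval; Kelvin and Celsius degrees are the same size, so ΔC = +3.7°C.
Final Celsius temperature: 396.0000 + 3.7000 = 399.7000°C.
In kelvin: 399.7000 + 273.15 = 672.85 K.

672.85 K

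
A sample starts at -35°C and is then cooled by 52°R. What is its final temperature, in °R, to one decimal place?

376.7°R

The 52°R change is an interval, so only the factor 5/9 applies: -52 × 5/9 = -28.8889°C.
Final Celsius temperature: -35.0000 - 28.8889 = -63.8889°C.
In Rankine: -63.8889 × 1.8 + 491.67 = 376.7°R.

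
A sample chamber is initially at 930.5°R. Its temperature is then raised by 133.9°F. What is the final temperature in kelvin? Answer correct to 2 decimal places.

Initial temperature in Celsius: (930.5 - 491.67) × 5/9 = 243.7944°C.
The 133.9°F change is an interval, so only the factor 5/9 applies: +133.9 × 5/9 = +74.3889°C.
Final Celsius temperature: 243.7944 + 74.3889 = 318.1833°C.
In kelvin: 318.1833 + 273.15 = 591.33 K.

591.33 K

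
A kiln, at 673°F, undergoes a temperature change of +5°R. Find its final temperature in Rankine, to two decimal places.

1137.67°R

Initial temperature in Celsius: (673 - 32) × 5/9 = 356.1111°C.
The 5°R change is an interval, so only the factor 5/9 applies: +5 × 5/9 = +2.7778°C.
Final Celsius temperature: 356.1111 + 2.7778 = 358.8889°C.
In Rankine: 358.8889 × 1.8 + 491.67 = 1137.67°R.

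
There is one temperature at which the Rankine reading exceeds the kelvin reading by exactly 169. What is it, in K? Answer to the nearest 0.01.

211.25 K

Let K be the kelvin reading. The Rankine reading is R = 1.8·K.
Require R - K = 169: (0.8)·K = 169.
K = (169) / (0.8) = 211.25.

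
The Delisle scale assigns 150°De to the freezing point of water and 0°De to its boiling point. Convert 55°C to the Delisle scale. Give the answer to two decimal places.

67.50°De

Linearly onto the Delisle scale: 150 + (55.0000 / 100) × (0 - 150) = 67.50°De.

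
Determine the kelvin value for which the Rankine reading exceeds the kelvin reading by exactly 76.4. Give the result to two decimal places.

Let K be the kelvin reading. The Rankine reading is R = 1.8·K.
Require R - K = 76.4: (0.8)·K = 76.4.
K = (76.4) / (0.8) = 95.50.

95.50 K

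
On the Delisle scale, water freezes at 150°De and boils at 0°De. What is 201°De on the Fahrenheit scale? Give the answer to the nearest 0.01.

Linear interpolation between the fixed points: C = (201 - 150) × 100 / (0 - 150) = -34.0000°C.
Then -34.0000 × 1.8 + 32 = -29.20°F.

-29.20°F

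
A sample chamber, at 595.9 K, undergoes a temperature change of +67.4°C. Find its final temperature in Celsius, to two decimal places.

Initial temperature in Celsius: 595.9 - 273.15 = 322.7500°C.
Final Celsius temperature: 322.7500 + 67.4000 = 390.1500°C.

390.15°C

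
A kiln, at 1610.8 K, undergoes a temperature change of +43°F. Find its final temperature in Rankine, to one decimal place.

Initial temperature in Celsius: 1610.8 - 273.15 = 1337.6500°C.
The 43°F change is an interval, so only the factor 5/9 applies: +43 × 5/9 = +23.8889°C.
Final Celsius temperature: 1337.6500 + 23.8889 = 1361.5389°C.
In Rankine: 1361.5389 × 1.8 + 491.67 = 2942.4°R.

2942.4°R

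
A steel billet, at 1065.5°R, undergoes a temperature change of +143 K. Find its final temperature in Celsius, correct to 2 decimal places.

Initial temperature in Celsius: (1065.5 - 491.67) × 5/9 = 318.7944°C.
The 143 K change is an interval; Kelvin and Celsius degrees are the same size, so ΔC = +143°C.
Final Celsius temperature: 318.7944 + 143.0000 = 461.7944°C.

461.79°C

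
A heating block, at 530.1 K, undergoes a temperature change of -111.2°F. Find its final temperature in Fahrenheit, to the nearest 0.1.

Initial temperature in Celsius: 530.1 - 273.15 = 256.9500°C.
The 111.2°F change is an interval, so only the factor 5/9 applies: -111.2 × 5/9 = -61.7778°C.
Final Celsius temperature: 256.9500 - 61.7778 = 195.1722°C.
In Fahrenheit: 195.1722 × 1.8 + 32 = 383.3°F.

383.3°F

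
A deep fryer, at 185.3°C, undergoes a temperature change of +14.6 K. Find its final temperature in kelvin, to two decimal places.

The 14.6 K change is an interval; Kelvin and Celsius degrees are the same size, so ΔC = +14.6°C.
Final Celsius temperature: 185.3000 + 14.6000 = 199.9000°C.
In kelvin: 199.9000 + 273.15 = 473.05 K.

473.05 K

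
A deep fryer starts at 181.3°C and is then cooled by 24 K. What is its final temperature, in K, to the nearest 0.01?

430.45 K

The 24 K change is an interval; Kelvin and Celsius degrees are the same size, so ΔC = -24°C.
Final Celsius temperature: 181.3000 - 24.0000 = 157.3000°C.
In kelvin: 157.3000 + 273.15 = 430.45 K.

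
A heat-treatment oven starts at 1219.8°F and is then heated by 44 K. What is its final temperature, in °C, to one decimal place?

703.9°C

Initial temperature in Celsius: (1219.8 - 32) × 5/9 = 659.8889°C.
The 44 K change is an interval; Kelvin and Celsius degrees are the same size, so ΔC = +44°C.
Final Celsius temperature: 659.8889 + 44.0000 = 703.8889°C.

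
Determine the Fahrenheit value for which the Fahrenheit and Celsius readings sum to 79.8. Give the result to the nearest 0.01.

62.73°F

Let F be the Fahrenheit reading. The Celsius reading is C = 5/9·F - 17.7778.
Require F + C = 79.8: (14/9)·F - 17.7778 = 79.8.
F = (79.8 + 17.7778) / (14/9) = 62.73.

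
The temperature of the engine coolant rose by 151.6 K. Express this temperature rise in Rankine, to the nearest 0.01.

272.88°R

For a temperature interval the offset drops out; only the factor 1.8 applies.
151.6 × 1.8 = 272.88.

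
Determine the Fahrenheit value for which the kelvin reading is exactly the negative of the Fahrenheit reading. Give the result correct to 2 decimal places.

-164.17°F

Let F be the Fahrenheit reading. The kelvin reading is K = 5/9·F + 255.372.
Require K = -1·F: 5/9·F + 255.372 = -1·F.
(14/9)·F = -255.372  ⇒  F = -164.17.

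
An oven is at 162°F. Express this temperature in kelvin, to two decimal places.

345.37 K

In Celsius: (162 - 32) × 5/9 = 72.2222°C.
In kelvin: 72.2222 + 273.15 = 345.37 K.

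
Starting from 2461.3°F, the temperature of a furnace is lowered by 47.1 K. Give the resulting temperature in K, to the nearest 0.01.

1575.66 K

Initial temperature in Celsius: (2461.3 - 32) × 5/9 = 1349.6111°C.
The 47.1 K change is an interval; Kelvin and Celsius degrees are the same size, so ΔC = -47.1°C.
Final Celsius temperature: 1349.6111 - 47.1000 = 1302.5111°C.
In kelvin: 1302.5111 + 273.15 = 1575.66 K.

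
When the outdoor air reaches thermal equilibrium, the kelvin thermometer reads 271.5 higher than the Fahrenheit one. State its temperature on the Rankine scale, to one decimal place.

Let x be the Fahrenheit reading; then the kelvin reading is 5/9·x + 255.372.
(5/9·x + 255.372) - x = 271.5  ⇒  (-4/9)·x = 16.1278  ⇒  x = -36.2875°F.
In Celsius: (-36.2875 - 32) × 5/9 = -37.9375°C.
In Rankine: -37.9375 × 1.8 + 491.67 = 423.4°R.

423.4°R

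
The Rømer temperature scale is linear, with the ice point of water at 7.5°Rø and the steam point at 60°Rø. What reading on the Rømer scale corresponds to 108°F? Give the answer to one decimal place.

29.7°Rø

First in Celsius: (108 - 32) × 5/9 = 42.2222°C.
Linearly onto the Rømer scale: 7.5 + (42.2222 / 100) × (60 - 7.5) = 29.7°Rø.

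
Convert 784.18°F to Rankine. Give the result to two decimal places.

1243.85°R

In Celsius: (784.18 - 32) × 5/9 = 417.8778°C.
In Rankine: 417.8778 × 1.8 + 491.67 = 1243.85°R.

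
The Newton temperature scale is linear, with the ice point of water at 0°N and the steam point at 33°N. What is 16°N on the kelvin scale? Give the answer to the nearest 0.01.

321.63 K

Linear interpolation between the fixed points: C = (16 - 0) × 100 / (33 - 0) = 48.4848°C.
Then 48.4848 + 273.15 = 321.63 K.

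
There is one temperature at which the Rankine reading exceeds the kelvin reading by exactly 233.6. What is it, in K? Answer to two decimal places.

Let K be the kelvin reading. The Rankine reading is R = 1.8·K.
Require R - K = 233.6: (0.8)·K = 233.6.
K = (233.6) / (0.8) = 292.00.

292.00 K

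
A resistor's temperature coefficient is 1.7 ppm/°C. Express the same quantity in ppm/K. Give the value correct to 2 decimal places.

Since only a temperature interval is involved, the additive offset between the scales drops out.
A change of 1 K is a change of 1°C, so per K the value is 1.7 × 1 = 1.70.

1.70 ppm/K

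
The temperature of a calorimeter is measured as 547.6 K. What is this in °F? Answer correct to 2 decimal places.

In Celsius: 547.6 - 273.15 = 274.4500°C.
In Fahrenheit: 274.4500 × 1.8 + 32 = 526.01°F.

526.01°F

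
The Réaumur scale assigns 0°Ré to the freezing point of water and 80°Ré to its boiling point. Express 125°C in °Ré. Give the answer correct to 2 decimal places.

Linearly onto the Réaumur scale: 0 + (125.0000 / 100) × (80 - 0) = 100.00°Ré.

100.00°Ré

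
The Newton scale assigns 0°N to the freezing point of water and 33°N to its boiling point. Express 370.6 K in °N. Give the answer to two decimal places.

First in Celsius: 370.6 - 273.15 = 97.4500°C.
Linearly onto the Newton scale: 0 + (97.4500 / 100) × (33 - 0) = 32.16°N.

32.16°N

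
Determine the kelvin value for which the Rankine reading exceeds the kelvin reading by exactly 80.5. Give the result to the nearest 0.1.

Let K be the kelvin reading. The Rankine reading is R = 1.8·K.
Require R - K = 80.5: (0.8)·K = 80.5.
K = (80.5) / (0.8) = 100.6.

100.6 K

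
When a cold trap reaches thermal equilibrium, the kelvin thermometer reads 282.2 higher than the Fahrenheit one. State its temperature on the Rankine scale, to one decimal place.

Let x be the Fahrenheit reading; then the kelvin reading is 5/9·x + 255.372.
(5/9·x + 255.372) - x = 282.2  ⇒  (-4/9)·x = 26.8278  ⇒  x = -60.3625°F.
In Celsius: (-60.3625 - 32) × 5/9 = -51.3125°C.
In Rankine: -51.3125 × 1.8 + 491.67 = 399.3°R.

399.3°R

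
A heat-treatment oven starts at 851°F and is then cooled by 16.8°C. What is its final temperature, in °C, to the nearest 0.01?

Initial temperature in Celsius: (851 - 32) × 5/9 = 455.0000°C.
Final Celsius temperature: 455.0000 - 16.8000 = 438.2000°C.

438.20°C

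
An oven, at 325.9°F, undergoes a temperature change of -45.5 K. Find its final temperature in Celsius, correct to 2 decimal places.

Initial temperature in Celsius: (325.9 - 32) × 5/9 = 163.2778°C.
The 45.5 K change is an interval; Kelvin and Celsius degrees are the same size, so ΔC = -45.5°C.
Final Celsius temperature: 163.2778 - 45.5000 = 117.7778°C.

117.78°C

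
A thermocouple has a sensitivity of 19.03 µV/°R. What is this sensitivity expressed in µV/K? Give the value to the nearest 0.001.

Since only a temperature interval is involved, the additive offset between the scales drops out.
A change of 1 K is a change of 1.8°R, so per K the value is 19.03 × 1.8 = 34.254.

34.254 µV/K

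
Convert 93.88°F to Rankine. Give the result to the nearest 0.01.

In Celsius: (93.88 - 32) × 5/9 = 34.3778°C.
In Rankine: 34.3778 × 1.8 + 491.67 = 553.55°R.

553.55°R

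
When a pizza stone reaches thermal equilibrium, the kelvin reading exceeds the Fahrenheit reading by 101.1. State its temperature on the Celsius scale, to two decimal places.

Let x be the Fahrenheit reading; then the kelvin reading is 5/9·x + 255.372.
(5/9·x + 255.372) - x = 101.1  ⇒  (-4/9)·x = -154.272  ⇒  x = 347.1125°F.
In Celsius: (347.1125 - 32) × 5/9 = 175.06°C.

175.06°C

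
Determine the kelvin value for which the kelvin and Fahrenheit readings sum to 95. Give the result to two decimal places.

198.10 K

Let K be the kelvin reading. The Fahrenheit reading is F = 1.8·K - 459.67.
Require K + F = 95: (2.8)·K - 459.67 = 95.
K = (95 + 459.67) / (2.8) = 198.10.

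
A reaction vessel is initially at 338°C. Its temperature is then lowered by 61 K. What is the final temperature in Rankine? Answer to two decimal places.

990.27°R

The 61 K change is an interval; Kelvin and Celsius degrees are the same size, so ΔC = -61°C.
Final Celsius temperature: 338.0000 - 61.0000 = 277.0000°C.
In Rankine: 277.0000 × 1.8 + 491.67 = 990.27°R.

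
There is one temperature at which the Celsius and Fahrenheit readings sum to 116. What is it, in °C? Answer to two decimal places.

30.00°C

Let C be the Celsius reading. The Fahrenheit reading is F = 1.8·C + 32.
Require C + F = 116: (2.8)·C + 32 = 116.
C = (116 - 32) / (2.8) = 30.00.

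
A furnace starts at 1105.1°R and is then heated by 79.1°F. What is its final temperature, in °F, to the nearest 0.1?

Initial temperature in Celsius: (1105.1 - 491.67) × 5/9 = 340.7944°C.
The 79.1°F change is an interval, so only the factor 5/9 applies: +79.1 × 5/9 = +43.9444°C.
Final Celsius temperature: 340.7944 + 43.9444 = 384.7389°C.
In Fahrenheit: 384.7389 × 1.8 + 32 = 724.5°F.

724.5°F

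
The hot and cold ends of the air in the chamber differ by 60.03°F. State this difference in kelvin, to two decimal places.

Only the scale ratio 5/9 matters for a change in temperature.
60.03 × 5/9 = 33.35.

33.35 K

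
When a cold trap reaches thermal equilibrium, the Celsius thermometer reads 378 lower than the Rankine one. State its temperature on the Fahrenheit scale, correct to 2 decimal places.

-223.76°F

Let x be the Rankine reading; then the Celsius reading is 5/9·x - 273.15.
(5/9·x - 273.15) - x = -378  ⇒  (-4/9)·x = -104.85  ⇒  x = 235.9125°R.
In Celsius: (235.9125 - 491.67) × 5/9 = -142.0875°C.
In Fahrenheit: -142.0875 × 1.8 + 32 = -223.76°F.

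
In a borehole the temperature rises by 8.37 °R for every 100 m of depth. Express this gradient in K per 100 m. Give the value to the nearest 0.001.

The quantity depends on a temperature interval, so only the ratio of degree sizes applies; the offset between the scales is irrelevant.
A change of 1°R is a change of 5/9 K, so 8.37 × 5/9 = 4.650.

4.650 K/100 m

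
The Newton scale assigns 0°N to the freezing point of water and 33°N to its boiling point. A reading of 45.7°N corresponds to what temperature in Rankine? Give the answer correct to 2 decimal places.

Linear interpolation between the fixed points: C = (45.7 - 0) × 100 / (33 - 0) = 138.4848°C.
Then 138.4848 × 1.8 + 491.67 = 740.94°R.

740.94°R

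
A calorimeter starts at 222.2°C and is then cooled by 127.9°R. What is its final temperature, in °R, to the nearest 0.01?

763.73°R

The 127.9°R change is an interval, so only the factor 5/9 applies: -127.9 × 5/9 = -71.0556°C.
Final Celsius temperature: 222.2000 - 71.0556 = 151.1444°C.
In Rankine: 151.1444 × 1.8 + 491.67 = 763.73°R.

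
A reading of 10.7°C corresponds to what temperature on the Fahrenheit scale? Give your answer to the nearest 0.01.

51.26°F

In Fahrenheit: 10.7000 × 1.8 + 32 = 51.26°F.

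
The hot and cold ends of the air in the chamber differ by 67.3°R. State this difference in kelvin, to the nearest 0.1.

Only the scale ratio 5/9 matters for a change in temperature.
67.3 × 5/9 = 37.4.

37.4 K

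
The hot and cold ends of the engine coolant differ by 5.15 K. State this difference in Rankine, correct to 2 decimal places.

For a temperature interval the offset drops out; only the factor 1.8 applies.
5.15 × 1.8 = 9.27.

9.27°R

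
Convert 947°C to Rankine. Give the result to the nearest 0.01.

2196.27°R

In Rankine: 947.0000 × 1.8 + 491.67 = 2196.27°R.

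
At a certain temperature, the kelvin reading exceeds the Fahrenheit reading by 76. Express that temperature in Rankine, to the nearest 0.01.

Let x be the Fahrenheit reading; then the kelvin reading is 5/9·x + 255.372.
(5/9·x + 255.372) - x = 76  ⇒  (-4/9)·x = -179.372  ⇒  x = 403.5875°F.
In Celsius: (403.5875 - 32) × 5/9 = 206.4375°C.
In Rankine: 206.4375 × 1.8 + 491.67 = 863.26°R.

863.26°R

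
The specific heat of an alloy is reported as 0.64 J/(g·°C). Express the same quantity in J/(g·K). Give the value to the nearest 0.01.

0.64 J/(g·K)

Since only a temperature interval is involved, the additive offset between the scales drops out.
A change of 1 K is a change of 1°C, so per K the value is 0.64 × 1 = 0.64.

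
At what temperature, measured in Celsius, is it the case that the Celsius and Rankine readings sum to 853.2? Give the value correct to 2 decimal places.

129.12°C

Let C be the Celsius reading. The Rankine reading is R = 1.8·C + 491.67.
Require C + R = 853.2: (2.8)·C + 491.67 = 853.2.
C = (853.2 - 491.67) / (2.8) = 129.12.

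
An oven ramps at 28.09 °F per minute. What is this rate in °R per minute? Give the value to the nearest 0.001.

28.090 °R/minute

The quantity depends on a temperature interval, so only the ratio of degree sizes applies; the offset between the scales is irrelevant.
A change of 1°F is a change of 1°R, so 28.09 × 1 = 28.090.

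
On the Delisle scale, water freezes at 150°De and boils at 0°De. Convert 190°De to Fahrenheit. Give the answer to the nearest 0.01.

-16.00°F

Linear interpolation between the fixed points: C = (190 - 150) × 100 / (0 - 150) = -26.6667°C.
Then -26.6667 × 1.8 + 32 = -16.00°F.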